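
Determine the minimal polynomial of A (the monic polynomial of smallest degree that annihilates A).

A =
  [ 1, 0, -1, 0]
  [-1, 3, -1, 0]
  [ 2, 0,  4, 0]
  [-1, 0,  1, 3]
x^3 - 8*x^2 + 21*x - 18

The characteristic polynomial is χ_A(x) = (x - 3)^3*(x - 2), so the eigenvalues are known. The minimal polynomial is
  m_A(x) = Π_λ (x − λ)^{k_λ}
where k_λ is the size of the *largest* Jordan block for λ (equivalently, the smallest k with (A − λI)^k v = 0 for every generalised eigenvector v of λ).

  λ = 2: largest Jordan block has size 1, contributing (x − 2)
  λ = 3: largest Jordan block has size 2, contributing (x − 3)^2

So m_A(x) = (x - 3)^2*(x - 2) = x^3 - 8*x^2 + 21*x - 18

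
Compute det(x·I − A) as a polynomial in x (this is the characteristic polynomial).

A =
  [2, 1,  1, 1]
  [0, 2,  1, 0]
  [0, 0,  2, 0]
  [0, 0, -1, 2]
x^4 - 8*x^3 + 24*x^2 - 32*x + 16

Expanding det(x·I − A) (e.g. by cofactor expansion or by noting that A is similar to its Jordan form J, which has the same characteristic polynomial as A) gives
  χ_A(x) = x^4 - 8*x^3 + 24*x^2 - 32*x + 16
which factors as (x - 2)^4. The eigenvalues (with algebraic multiplicities) are λ = 2 with multiplicity 4.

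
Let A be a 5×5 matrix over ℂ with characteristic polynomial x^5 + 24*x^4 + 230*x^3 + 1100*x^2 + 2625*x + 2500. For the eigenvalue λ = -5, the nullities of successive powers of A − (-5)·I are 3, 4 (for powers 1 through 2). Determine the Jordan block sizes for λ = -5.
Block sizes for λ = -5: [2, 1, 1]

From the dimensions of kernels of powers, the number of Jordan blocks of size at least j is d_j − d_{j−1} where d_j = dim ker(N^j) (with d_0 = 0). Computing the differences gives [3, 1].
The number of blocks of size exactly k is (#blocks of size ≥ k) − (#blocks of size ≥ k + 1), so the partition is: 2 block(s) of size 1, 1 block(s) of size 2.
In nonincreasing order the block sizes are [2, 1, 1].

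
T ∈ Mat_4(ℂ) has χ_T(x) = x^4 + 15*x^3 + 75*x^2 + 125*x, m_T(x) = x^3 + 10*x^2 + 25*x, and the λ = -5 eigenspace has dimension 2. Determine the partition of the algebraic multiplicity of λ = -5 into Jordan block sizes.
Block sizes for λ = -5: [2, 1]

Step 1 — from the characteristic polynomial, algebraic multiplicity of λ = -5 is 3. From dim ker(T − (-5)·I) = 2, there are exactly 2 Jordan blocks for λ = -5.
Step 2 — from the minimal polynomial, the factor (x + 5)^2 tells us the largest block for λ = -5 has size 2.
Step 3 — with total size 3, 2 blocks, and largest block 2, the block sizes (in nonincreasing order) are [2, 1].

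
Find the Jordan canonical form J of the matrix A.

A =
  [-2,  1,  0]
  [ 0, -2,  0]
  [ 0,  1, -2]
J_2(-2) ⊕ J_1(-2)

The characteristic polynomial is
  det(x·I − A) = x^3 + 6*x^2 + 12*x + 8 = (x + 2)^3

Eigenvalues and multiplicities (the geometric multiplicity of λ is n − rank(A − λI), which equals the number of Jordan blocks for λ):
  λ = -2: algebraic multiplicity = 3, geometric multiplicity = 2

Determining the block sizes for each eigenvalue:
  λ = -2: 2 blocks summing to 3 forces exactly one block of size 2 and the rest size 1 → block sizes [2, 1]

Assembling the blocks gives a Jordan form
J =
  [-2,  1,  0]
  [ 0, -2,  0]
  [ 0,  0, -2]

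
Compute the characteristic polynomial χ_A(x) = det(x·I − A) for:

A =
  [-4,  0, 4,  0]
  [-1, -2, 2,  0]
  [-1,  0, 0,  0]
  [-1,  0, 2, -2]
x^4 + 8*x^3 + 24*x^2 + 32*x + 16

Expanding det(x·I − A) (e.g. by cofactor expansion or by noting that A is similar to its Jordan form J, which has the same characteristic polynomial as A) gives
  χ_A(x) = x^4 + 8*x^3 + 24*x^2 + 32*x + 16
which factors as (x + 2)^4. The eigenvalues (with algebraic multiplicities) are λ = -2 with multiplicity 4.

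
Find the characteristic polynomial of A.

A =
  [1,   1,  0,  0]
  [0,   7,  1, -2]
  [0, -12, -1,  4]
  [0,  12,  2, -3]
x^4 - 4*x^3 + 6*x^2 - 4*x + 1

Expanding det(x·I − A) (e.g. by cofactor expansion or by noting that A is similar to its Jordan form J, which has the same characteristic polynomial as A) gives
  χ_A(x) = x^4 - 4*x^3 + 6*x^2 - 4*x + 1
which factors as (x - 1)^4. The eigenvalues (with algebraic multiplicities) are λ = 1 with multiplicity 4.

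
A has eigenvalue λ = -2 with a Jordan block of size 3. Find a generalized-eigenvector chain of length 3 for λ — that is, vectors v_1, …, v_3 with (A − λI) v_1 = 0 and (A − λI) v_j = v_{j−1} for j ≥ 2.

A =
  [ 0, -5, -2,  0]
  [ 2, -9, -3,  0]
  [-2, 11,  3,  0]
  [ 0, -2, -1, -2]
A Jordan chain for λ = -2 of length 3:
v_1 = (-2, -4, 8, -2)ᵀ
v_2 = (2, 2, -2, 0)ᵀ
v_3 = (1, 0, 0, 0)ᵀ

Let N = A − (-2)·I. We want v_3 with N^3 v_3 = 0 but N^2 v_3 ≠ 0; then v_{j-1} := N · v_j for j = 3, …, 2.

Pick v_3 = (1, 0, 0, 0)ᵀ.
Then v_2 = N · v_3 = (2, 2, -2, 0)ᵀ.
Then v_1 = N · v_2 = (-2, -4, 8, -2)ᵀ.

Sanity check: (A − (-2)·I) v_1 = (0, 0, 0, 0)ᵀ = 0. ✓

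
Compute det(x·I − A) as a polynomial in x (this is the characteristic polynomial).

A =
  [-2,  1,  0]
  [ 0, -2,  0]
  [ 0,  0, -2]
x^3 + 6*x^2 + 12*x + 8

Expanding det(x·I − A) (e.g. by cofactor expansion or by noting that A is similar to its Jordan form J, which has the same characteristic polynomial as A) gives
  χ_A(x) = x^3 + 6*x^2 + 12*x + 8
which factors as (x + 2)^3. The eigenvalues (with algebraic multiplicities) are λ = -2 with multiplicity 3.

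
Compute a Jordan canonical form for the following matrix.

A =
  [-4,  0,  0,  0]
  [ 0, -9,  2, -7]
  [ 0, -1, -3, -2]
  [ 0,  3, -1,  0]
J_3(-4) ⊕ J_1(-4)

The characteristic polynomial is
  det(x·I − A) = x^4 + 16*x^3 + 96*x^2 + 256*x + 256 = (x + 4)^4

Eigenvalues and multiplicities (the geometric multiplicity of λ is n − rank(A − λI), which equals the number of Jordan blocks for λ):
  λ = -4: algebraic multiplicity = 4, geometric multiplicity = 2

Determining the block sizes for each eigenvalue:
  λ = -4: with am = 4 and gm = 2, the partition is not yet determined (e.g. several partitions of 4 into 2 parts exist). Let N = A − (-4)·I. Computing rank(N^1) = 2, rank(N^2) = 1, rank(N^3) = 0; the number of blocks of size ≥ j is rank(N^{j−1}) − rank(N^j), giving [2, 1, 1]. So we have 1 block(s) of size 3, 1 block(s) of size 1 → block sizes [3, 1]

Assembling the blocks gives a Jordan form
J =
  [-4,  1,  0,  0]
  [ 0, -4,  1,  0]
  [ 0,  0, -4,  0]
  [ 0,  0,  0, -4]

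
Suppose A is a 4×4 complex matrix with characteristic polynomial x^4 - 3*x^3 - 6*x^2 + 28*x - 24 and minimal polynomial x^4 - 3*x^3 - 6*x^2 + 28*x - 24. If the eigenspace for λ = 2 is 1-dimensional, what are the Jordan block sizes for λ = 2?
Block sizes for λ = 2: [3]

Step 1 — from the characteristic polynomial, algebraic multiplicity of λ = 2 is 3. From dim ker(A − (2)·I) = 1, there are exactly 1 Jordan blocks for λ = 2.
Step 2 — from the minimal polynomial, the factor (x − 2)^3 tells us the largest block for λ = 2 has size 3.
Step 3 — with total size 3, 1 blocks, and largest block 3, the block sizes (in nonincreasing order) are [3].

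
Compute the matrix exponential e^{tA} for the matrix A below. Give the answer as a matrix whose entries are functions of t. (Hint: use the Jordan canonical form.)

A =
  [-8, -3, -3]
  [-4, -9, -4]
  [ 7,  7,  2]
e^{tA} =
  [-3*t*exp(-5*t) + exp(-5*t), -3*t*exp(-5*t), -3*t*exp(-5*t)]
  [-4*t*exp(-5*t), -4*t*exp(-5*t) + exp(-5*t), -4*t*exp(-5*t)]
  [7*t*exp(-5*t), 7*t*exp(-5*t), 7*t*exp(-5*t) + exp(-5*t)]

Strategy: write A = P · J · P⁻¹ where J is a Jordan canonical form, so e^{tA} = P · e^{tJ} · P⁻¹, and e^{tJ} can be computed block-by-block.

A has Jordan form
J =
  [-5,  1,  0]
  [ 0, -5,  0]
  [ 0,  0, -5]
(up to reordering of blocks).

Per-block formulas:
  For a 2×2 Jordan block J_2(-5): exp(t · J_2(-5)) = e^(-5t)·(I + t·N), where N is the 2×2 nilpotent shift.
  For a 1×1 block at λ = -5: exp(t · [-5]) = [e^(-5t)].

After assembling e^{tJ} and conjugating by P, we get:

e^{tA} =
  [-3*t*exp(-5*t) + exp(-5*t), -3*t*exp(-5*t), -3*t*exp(-5*t)]
  [-4*t*exp(-5*t), -4*t*exp(-5*t) + exp(-5*t), -4*t*exp(-5*t)]
  [7*t*exp(-5*t), 7*t*exp(-5*t), 7*t*exp(-5*t) + exp(-5*t)]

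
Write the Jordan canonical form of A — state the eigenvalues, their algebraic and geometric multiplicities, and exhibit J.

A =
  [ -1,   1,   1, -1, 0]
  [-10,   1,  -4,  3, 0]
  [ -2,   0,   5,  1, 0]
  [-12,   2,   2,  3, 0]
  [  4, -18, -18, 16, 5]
J_2(-1) ⊕ J_2(5) ⊕ J_1(5)

The characteristic polynomial is
  det(x·I − A) = x^5 - 13*x^4 + 46*x^3 + 10*x^2 - 175*x - 125 = (x - 5)^3*(x + 1)^2

Eigenvalues and multiplicities (the geometric multiplicity of λ is n − rank(A − λI), which equals the number of Jordan blocks for λ):
  λ = -1: algebraic multiplicity = 2, geometric multiplicity = 1
  λ = 5: algebraic multiplicity = 3, geometric multiplicity = 2

Determining the block sizes for each eigenvalue:
  λ = -1: one block (gm = 1), so the single block has size am = 2 → block sizes [2]
  λ = 5: 2 blocks summing to 3 forces exactly one block of size 2 and the rest size 1 → block sizes [2, 1]

Assembling the blocks gives a Jordan form
J =
  [-1,  1, 0, 0, 0]
  [ 0, -1, 0, 0, 0]
  [ 0,  0, 5, 1, 0]
  [ 0,  0, 0, 5, 0]
  [ 0,  0, 0, 0, 5]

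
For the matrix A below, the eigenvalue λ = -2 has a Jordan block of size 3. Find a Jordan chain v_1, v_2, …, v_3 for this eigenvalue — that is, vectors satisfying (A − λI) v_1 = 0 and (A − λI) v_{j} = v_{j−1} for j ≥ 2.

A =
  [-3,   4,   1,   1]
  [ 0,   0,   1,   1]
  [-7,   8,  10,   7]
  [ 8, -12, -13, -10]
A Jordan chain for λ = -2 of length 3:
v_1 = (6, 3, 12, -18)ᵀ
v_2 = (-1, 1, -2, 3)ᵀ
v_3 = (2, 0, 1, 0)ᵀ

Let N = A − (-2)·I. We want v_3 with N^3 v_3 = 0 but N^2 v_3 ≠ 0; then v_{j-1} := N · v_j for j = 3, …, 2.

Pick v_3 = (2, 0, 1, 0)ᵀ.
Then v_2 = N · v_3 = (-1, 1, -2, 3)ᵀ.
Then v_1 = N · v_2 = (6, 3, 12, -18)ᵀ.

Sanity check: (A − (-2)·I) v_1 = (0, 0, 0, 0)ᵀ = 0. ✓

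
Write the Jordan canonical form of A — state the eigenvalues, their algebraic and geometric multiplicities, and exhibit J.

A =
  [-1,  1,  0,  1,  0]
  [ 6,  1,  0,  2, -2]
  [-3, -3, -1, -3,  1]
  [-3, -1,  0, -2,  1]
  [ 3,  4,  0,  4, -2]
J_3(-1) ⊕ J_1(-1) ⊕ J_1(-1)

The characteristic polynomial is
  det(x·I − A) = x^5 + 5*x^4 + 10*x^3 + 10*x^2 + 5*x + 1 = (x + 1)^5

Eigenvalues and multiplicities (the geometric multiplicity of λ is n − rank(A − λI), which equals the number of Jordan blocks for λ):
  λ = -1: algebraic multiplicity = 5, geometric multiplicity = 3

Determining the block sizes for each eigenvalue:
  λ = -1: with am = 5 and gm = 3, the partition is not yet determined (e.g. several partitions of 5 into 3 parts exist). Let N = A − (-1)·I. Computing rank(N^1) = 2, rank(N^2) = 1, rank(N^3) = 0; the number of blocks of size ≥ j is rank(N^{j−1}) − rank(N^j), giving [3, 1, 1]. So we have 1 block(s) of size 3, 2 block(s) of size 1 → block sizes [3, 1, 1]

Assembling the blocks gives a Jordan form
J =
  [-1,  1,  0,  0,  0]
  [ 0, -1,  1,  0,  0]
  [ 0,  0, -1,  0,  0]
  [ 0,  0,  0, -1,  0]
  [ 0,  0,  0,  0, -1]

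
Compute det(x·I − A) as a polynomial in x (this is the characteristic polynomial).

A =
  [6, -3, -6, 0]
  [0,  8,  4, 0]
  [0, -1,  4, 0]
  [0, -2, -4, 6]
x^4 - 24*x^3 + 216*x^2 - 864*x + 1296

Expanding det(x·I − A) (e.g. by cofactor expansion or by noting that A is similar to its Jordan form J, which has the same characteristic polynomial as A) gives
  χ_A(x) = x^4 - 24*x^3 + 216*x^2 - 864*x + 1296
which factors as (x - 6)^4. The eigenvalues (with algebraic multiplicities) are λ = 6 with multiplicity 4.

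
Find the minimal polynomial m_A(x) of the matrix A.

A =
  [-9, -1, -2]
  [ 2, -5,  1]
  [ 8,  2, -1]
x^3 + 15*x^2 + 75*x + 125

The characteristic polynomial is χ_A(x) = (x + 5)^3, so the eigenvalues are known. The minimal polynomial is
  m_A(x) = Π_λ (x − λ)^{k_λ}
where k_λ is the size of the *largest* Jordan block for λ (equivalently, the smallest k with (A − λI)^k v = 0 for every generalised eigenvector v of λ).

  λ = -5: largest Jordan block has size 3, contributing (x + 5)^3

So m_A(x) = (x + 5)^3 = x^3 + 15*x^2 + 75*x + 125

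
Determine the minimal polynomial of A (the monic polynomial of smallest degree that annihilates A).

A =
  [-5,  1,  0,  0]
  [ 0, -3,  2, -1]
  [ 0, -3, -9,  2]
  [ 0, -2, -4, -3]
x^3 + 15*x^2 + 75*x + 125

The characteristic polynomial is χ_A(x) = (x + 5)^4, so the eigenvalues are known. The minimal polynomial is
  m_A(x) = Π_λ (x − λ)^{k_λ}
where k_λ is the size of the *largest* Jordan block for λ (equivalently, the smallest k with (A − λI)^k v = 0 for every generalised eigenvector v of λ).

  λ = -5: largest Jordan block has size 3, contributing (x + 5)^3

So m_A(x) = (x + 5)^3 = x^3 + 15*x^2 + 75*x + 125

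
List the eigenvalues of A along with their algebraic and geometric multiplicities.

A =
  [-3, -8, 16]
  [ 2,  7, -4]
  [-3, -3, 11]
λ = 5: alg = 3, geom = 2

Step 1 — factor the characteristic polynomial to read off the algebraic multiplicities:
  χ_A(x) = (x - 5)^3

Step 2 — compute geometric multiplicities via the rank-nullity identity g(λ) = n − rank(A − λI):
  rank(A − (5)·I) = 1, so dim ker(A − (5)·I) = n − 1 = 2

Summary:
  λ = 5: algebraic multiplicity = 3, geometric multiplicity = 2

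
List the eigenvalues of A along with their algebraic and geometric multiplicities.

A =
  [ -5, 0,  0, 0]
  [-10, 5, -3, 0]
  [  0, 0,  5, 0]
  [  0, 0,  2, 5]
λ = -5: alg = 1, geom = 1; λ = 5: alg = 3, geom = 2

Step 1 — factor the characteristic polynomial to read off the algebraic multiplicities:
  χ_A(x) = (x - 5)^3*(x + 5)

Step 2 — compute geometric multiplicities via the rank-nullity identity g(λ) = n − rank(A − λI):
  rank(A − (-5)·I) = 3, so dim ker(A − (-5)·I) = n − 3 = 1
  rank(A − (5)·I) = 2, so dim ker(A − (5)·I) = n − 2 = 2

Summary:
  λ = -5: algebraic multiplicity = 1, geometric multiplicity = 1
  λ = 5: algebraic multiplicity = 3, geometric multiplicity = 2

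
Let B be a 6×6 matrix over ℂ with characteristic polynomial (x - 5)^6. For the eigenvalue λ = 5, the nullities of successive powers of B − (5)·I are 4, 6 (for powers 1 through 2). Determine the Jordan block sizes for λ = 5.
Block sizes for λ = 5: [2, 2, 1, 1]

From the dimensions of kernels of powers, the number of Jordan blocks of size at least j is d_j − d_{j−1} where d_j = dim ker(N^j) (with d_0 = 0). Computing the differences gives [4, 2].
The number of blocks of size exactly k is (#blocks of size ≥ k) − (#blocks of size ≥ k + 1), so the partition is: 2 block(s) of size 1, 2 block(s) of size 2.
In nonincreasing order the block sizes are [2, 2, 1, 1].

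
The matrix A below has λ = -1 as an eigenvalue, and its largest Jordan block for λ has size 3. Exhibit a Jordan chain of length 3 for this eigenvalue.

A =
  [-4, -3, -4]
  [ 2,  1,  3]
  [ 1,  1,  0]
A Jordan chain for λ = -1 of length 3:
v_1 = (-1, 1, 0)ᵀ
v_2 = (-3, 2, 1)ᵀ
v_3 = (1, 0, 0)ᵀ

Let N = A − (-1)·I. We want v_3 with N^3 v_3 = 0 but N^2 v_3 ≠ 0; then v_{j-1} := N · v_j for j = 3, …, 2.

Pick v_3 = (1, 0, 0)ᵀ.
Then v_2 = N · v_3 = (-3, 2, 1)ᵀ.
Then v_1 = N · v_2 = (-1, 1, 0)ᵀ.

Sanity check: (A − (-1)·I) v_1 = (0, 0, 0)ᵀ = 0. ✓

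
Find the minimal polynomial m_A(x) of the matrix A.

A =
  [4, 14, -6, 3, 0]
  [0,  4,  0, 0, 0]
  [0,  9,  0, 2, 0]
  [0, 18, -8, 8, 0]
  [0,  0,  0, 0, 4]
x^2 - 8*x + 16

The characteristic polynomial is χ_A(x) = (x - 4)^5, so the eigenvalues are known. The minimal polynomial is
  m_A(x) = Π_λ (x − λ)^{k_λ}
where k_λ is the size of the *largest* Jordan block for λ (equivalently, the smallest k with (A − λI)^k v = 0 for every generalised eigenvector v of λ).

  λ = 4: largest Jordan block has size 2, contributing (x − 4)^2

So m_A(x) = (x - 4)^2 = x^2 - 8*x + 16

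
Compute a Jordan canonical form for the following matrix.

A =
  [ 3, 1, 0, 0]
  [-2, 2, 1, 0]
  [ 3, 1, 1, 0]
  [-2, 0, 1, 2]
J_3(2) ⊕ J_1(2)

The characteristic polynomial is
  det(x·I − A) = x^4 - 8*x^3 + 24*x^2 - 32*x + 16 = (x - 2)^4

Eigenvalues and multiplicities (the geometric multiplicity of λ is n − rank(A − λI), which equals the number of Jordan blocks for λ):
  λ = 2: algebraic multiplicity = 4, geometric multiplicity = 2

Determining the block sizes for each eigenvalue:
  λ = 2: with am = 4 and gm = 2, the partition is not yet determined (e.g. several partitions of 4 into 2 parts exist). Let N = A − (2)·I. Computing rank(N^1) = 2, rank(N^2) = 1, rank(N^3) = 0; the number of blocks of size ≥ j is rank(N^{j−1}) − rank(N^j), giving [2, 1, 1]. So we have 1 block(s) of size 3, 1 block(s) of size 1 → block sizes [3, 1]

Assembling the blocks gives a Jordan form
J =
  [2, 1, 0, 0]
  [0, 2, 1, 0]
  [0, 0, 2, 0]
  [0, 0, 0, 2]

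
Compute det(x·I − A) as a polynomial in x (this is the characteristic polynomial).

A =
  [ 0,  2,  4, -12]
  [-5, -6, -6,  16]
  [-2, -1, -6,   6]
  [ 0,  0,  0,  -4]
x^4 + 16*x^3 + 96*x^2 + 256*x + 256

Expanding det(x·I − A) (e.g. by cofactor expansion or by noting that A is similar to its Jordan form J, which has the same characteristic polynomial as A) gives
  χ_A(x) = x^4 + 16*x^3 + 96*x^2 + 256*x + 256
which factors as (x + 4)^4. The eigenvalues (with algebraic multiplicities) are λ = -4 with multiplicity 4.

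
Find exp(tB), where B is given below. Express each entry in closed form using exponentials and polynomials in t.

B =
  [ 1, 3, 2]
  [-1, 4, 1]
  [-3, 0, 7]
e^{tB} =
  [-3*t*exp(4*t) + exp(4*t), -9*t^2*exp(4*t)/2 + 3*t*exp(4*t), 3*t^2*exp(4*t)/2 + 2*t*exp(4*t)]
  [-t*exp(4*t), -3*t^2*exp(4*t)/2 + exp(4*t), t^2*exp(4*t)/2 + t*exp(4*t)]
  [-3*t*exp(4*t), -9*t^2*exp(4*t)/2, 3*t^2*exp(4*t)/2 + 3*t*exp(4*t) + exp(4*t)]

Strategy: write B = P · J · P⁻¹ where J is a Jordan canonical form, so e^{tB} = P · e^{tJ} · P⁻¹, and e^{tJ} can be computed block-by-block.

B has Jordan form
J =
  [4, 1, 0]
  [0, 4, 1]
  [0, 0, 4]
(up to reordering of blocks).

Per-block formulas:
  For a 3×3 Jordan block J_3(4): exp(t · J_3(4)) = e^(4t)·(I + t·N + (t^2/2)·N^2), where N is the 3×3 nilpotent shift.

After assembling e^{tJ} and conjugating by P, we get:

e^{tB} =
  [-3*t*exp(4*t) + exp(4*t), -9*t^2*exp(4*t)/2 + 3*t*exp(4*t), 3*t^2*exp(4*t)/2 + 2*t*exp(4*t)]
  [-t*exp(4*t), -3*t^2*exp(4*t)/2 + exp(4*t), t^2*exp(4*t)/2 + t*exp(4*t)]
  [-3*t*exp(4*t), -9*t^2*exp(4*t)/2, 3*t^2*exp(4*t)/2 + 3*t*exp(4*t) + exp(4*t)]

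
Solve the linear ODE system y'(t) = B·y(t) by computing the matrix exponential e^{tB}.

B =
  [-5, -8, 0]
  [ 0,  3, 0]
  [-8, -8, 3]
e^{tB} =
  [exp(-5*t), -exp(3*t) + exp(-5*t), 0]
  [0, exp(3*t), 0]
  [-exp(3*t) + exp(-5*t), -exp(3*t) + exp(-5*t), exp(3*t)]

Strategy: write B = P · J · P⁻¹ where J is a Jordan canonical form, so e^{tB} = P · e^{tJ} · P⁻¹, and e^{tJ} can be computed block-by-block.

B has Jordan form
J =
  [-5, 0, 0]
  [ 0, 3, 0]
  [ 0, 0, 3]
(up to reordering of blocks).

Per-block formulas:
  For a 1×1 block at λ = 3: exp(t · [3]) = [e^(3t)].
  For a 1×1 block at λ = -5: exp(t · [-5]) = [e^(-5t)].

After assembling e^{tJ} and conjugating by P, we get:

e^{tB} =
  [exp(-5*t), -exp(3*t) + exp(-5*t), 0]
  [0, exp(3*t), 0]
  [-exp(3*t) + exp(-5*t), -exp(3*t) + exp(-5*t), exp(3*t)]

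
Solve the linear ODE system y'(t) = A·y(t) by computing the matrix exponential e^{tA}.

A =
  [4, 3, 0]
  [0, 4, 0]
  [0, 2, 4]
e^{tA} =
  [exp(4*t), 3*t*exp(4*t), 0]
  [0, exp(4*t), 0]
  [0, 2*t*exp(4*t), exp(4*t)]

Strategy: write A = P · J · P⁻¹ where J is a Jordan canonical form, so e^{tA} = P · e^{tJ} · P⁻¹, and e^{tJ} can be computed block-by-block.

A has Jordan form
J =
  [4, 1, 0]
  [0, 4, 0]
  [0, 0, 4]
(up to reordering of blocks).

Per-block formulas:
  For a 1×1 block at λ = 4: exp(t · [4]) = [e^(4t)].
  For a 2×2 Jordan block J_2(4): exp(t · J_2(4)) = e^(4t)·(I + t·N), where N is the 2×2 nilpotent shift.

After assembling e^{tJ} and conjugating by P, we get:

e^{tA} =
  [exp(4*t), 3*t*exp(4*t), 0]
  [0, exp(4*t), 0]
  [0, 2*t*exp(4*t), exp(4*t)]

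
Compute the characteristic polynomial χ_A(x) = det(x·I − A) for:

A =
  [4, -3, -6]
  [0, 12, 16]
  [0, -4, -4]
x^3 - 12*x^2 + 48*x - 64

Expanding det(x·I − A) (e.g. by cofactor expansion or by noting that A is similar to its Jordan form J, which has the same characteristic polynomial as A) gives
  χ_A(x) = x^3 - 12*x^2 + 48*x - 64
which factors as (x - 4)^3. The eigenvalues (with algebraic multiplicities) are λ = 4 with multiplicity 3.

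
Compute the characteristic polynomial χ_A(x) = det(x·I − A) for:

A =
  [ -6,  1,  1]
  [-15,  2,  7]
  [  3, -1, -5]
x^3 + 9*x^2 + 27*x + 27

Expanding det(x·I − A) (e.g. by cofactor expansion or by noting that A is similar to its Jordan form J, which has the same characteristic polynomial as A) gives
  χ_A(x) = x^3 + 9*x^2 + 27*x + 27
which factors as (x + 3)^3. The eigenvalues (with algebraic multiplicities) are λ = -3 with multiplicity 3.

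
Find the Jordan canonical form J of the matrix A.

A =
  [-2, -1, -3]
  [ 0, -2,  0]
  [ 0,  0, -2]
J_2(-2) ⊕ J_1(-2)

The characteristic polynomial is
  det(x·I − A) = x^3 + 6*x^2 + 12*x + 8 = (x + 2)^3

Eigenvalues and multiplicities (the geometric multiplicity of λ is n − rank(A − λI), which equals the number of Jordan blocks for λ):
  λ = -2: algebraic multiplicity = 3, geometric multiplicity = 2

Determining the block sizes for each eigenvalue:
  λ = -2: 2 blocks summing to 3 forces exactly one block of size 2 and the rest size 1 → block sizes [2, 1]

Assembling the blocks gives a Jordan form
J =
  [-2,  1,  0]
  [ 0, -2,  0]
  [ 0,  0, -2]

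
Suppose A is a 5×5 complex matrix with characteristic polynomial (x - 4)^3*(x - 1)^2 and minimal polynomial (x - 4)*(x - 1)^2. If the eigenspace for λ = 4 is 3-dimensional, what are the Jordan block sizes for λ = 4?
Block sizes for λ = 4: [1, 1, 1]

Step 1 — from the characteristic polynomial, algebraic multiplicity of λ = 4 is 3. From dim ker(A − (4)·I) = 3, there are exactly 3 Jordan blocks for λ = 4.
Step 2 — from the minimal polynomial, the factor (x − 4) tells us the largest block for λ = 4 has size 1.
Step 3 — with total size 3, 3 blocks, and largest block 1, the block sizes (in nonincreasing order) are [1, 1, 1].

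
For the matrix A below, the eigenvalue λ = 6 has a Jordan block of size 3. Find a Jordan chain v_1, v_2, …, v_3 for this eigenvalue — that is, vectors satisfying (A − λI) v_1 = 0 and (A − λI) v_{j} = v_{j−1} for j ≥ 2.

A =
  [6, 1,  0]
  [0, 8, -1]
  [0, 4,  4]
A Jordan chain for λ = 6 of length 3:
v_1 = (2, 0, 0)ᵀ
v_2 = (1, 2, 4)ᵀ
v_3 = (0, 1, 0)ᵀ

Let N = A − (6)·I. We want v_3 with N^3 v_3 = 0 but N^2 v_3 ≠ 0; then v_{j-1} := N · v_j for j = 3, …, 2.

Pick v_3 = (0, 1, 0)ᵀ.
Then v_2 = N · v_3 = (1, 2, 4)ᵀ.
Then v_1 = N · v_2 = (2, 0, 0)ᵀ.

Sanity check: (A − (6)·I) v_1 = (0, 0, 0)ᵀ = 0. ✓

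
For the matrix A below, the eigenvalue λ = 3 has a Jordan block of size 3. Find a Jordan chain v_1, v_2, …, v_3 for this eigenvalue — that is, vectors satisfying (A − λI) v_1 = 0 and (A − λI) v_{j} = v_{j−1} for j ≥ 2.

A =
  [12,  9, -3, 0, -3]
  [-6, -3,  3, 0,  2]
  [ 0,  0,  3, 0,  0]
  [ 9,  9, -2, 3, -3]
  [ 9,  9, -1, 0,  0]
A Jordan chain for λ = 3 of length 3:
v_1 = (3, -2, 0, 3, 3)ᵀ
v_2 = (-3, 3, 0, -2, -1)ᵀ
v_3 = (0, 0, 1, 0, 0)ᵀ

Let N = A − (3)·I. We want v_3 with N^3 v_3 = 0 but N^2 v_3 ≠ 0; then v_{j-1} := N · v_j for j = 3, …, 2.

Pick v_3 = (0, 0, 1, 0, 0)ᵀ.
Then v_2 = N · v_3 = (-3, 3, 0, -2, -1)ᵀ.
Then v_1 = N · v_2 = (3, -2, 0, 3, 3)ᵀ.

Sanity check: (A − (3)·I) v_1 = (0, 0, 0, 0, 0)ᵀ = 0. ✓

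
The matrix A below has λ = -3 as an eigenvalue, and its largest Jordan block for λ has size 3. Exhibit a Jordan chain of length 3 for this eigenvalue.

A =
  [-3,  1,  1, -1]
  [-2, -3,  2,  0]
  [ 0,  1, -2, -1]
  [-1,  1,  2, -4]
A Jordan chain for λ = -3 of length 3:
v_1 = (-1, 0, -1, -1)ᵀ
v_2 = (0, -2, 0, -1)ᵀ
v_3 = (1, 0, 0, 0)ᵀ

Let N = A − (-3)·I. We want v_3 with N^3 v_3 = 0 but N^2 v_3 ≠ 0; then v_{j-1} := N · v_j for j = 3, …, 2.

Pick v_3 = (1, 0, 0, 0)ᵀ.
Then v_2 = N · v_3 = (0, -2, 0, -1)ᵀ.
Then v_1 = N · v_2 = (-1, 0, -1, -1)ᵀ.

Sanity check: (A − (-3)·I) v_1 = (0, 0, 0, 0)ᵀ = 0. ✓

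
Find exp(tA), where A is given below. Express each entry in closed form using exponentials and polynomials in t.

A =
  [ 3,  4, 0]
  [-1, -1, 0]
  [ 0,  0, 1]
e^{tA} =
  [2*t*exp(t) + exp(t), 4*t*exp(t), 0]
  [-t*exp(t), -2*t*exp(t) + exp(t), 0]
  [0, 0, exp(t)]

Strategy: write A = P · J · P⁻¹ where J is a Jordan canonical form, so e^{tA} = P · e^{tJ} · P⁻¹, and e^{tJ} can be computed block-by-block.

A has Jordan form
J =
  [1, 1, 0]
  [0, 1, 0]
  [0, 0, 1]
(up to reordering of blocks).

Per-block formulas:
  For a 2×2 Jordan block J_2(1): exp(t · J_2(1)) = e^(1t)·(I + t·N), where N is the 2×2 nilpotent shift.
  For a 1×1 block at λ = 1: exp(t · [1]) = [e^(1t)].

After assembling e^{tJ} and conjugating by P, we get:

e^{tA} =
  [2*t*exp(t) + exp(t), 4*t*exp(t), 0]
  [-t*exp(t), -2*t*exp(t) + exp(t), 0]
  [0, 0, exp(t)]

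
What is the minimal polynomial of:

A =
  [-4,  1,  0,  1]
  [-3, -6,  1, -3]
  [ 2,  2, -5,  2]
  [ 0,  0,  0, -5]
x^3 + 15*x^2 + 75*x + 125

The characteristic polynomial is χ_A(x) = (x + 5)^4, so the eigenvalues are known. The minimal polynomial is
  m_A(x) = Π_λ (x − λ)^{k_λ}
where k_λ is the size of the *largest* Jordan block for λ (equivalently, the smallest k with (A − λI)^k v = 0 for every generalised eigenvector v of λ).

  λ = -5: largest Jordan block has size 3, contributing (x + 5)^3

So m_A(x) = (x + 5)^3 = x^3 + 15*x^2 + 75*x + 125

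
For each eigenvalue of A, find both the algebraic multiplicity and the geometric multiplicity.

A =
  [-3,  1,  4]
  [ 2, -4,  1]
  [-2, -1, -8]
λ = -5: alg = 3, geom = 1

Step 1 — factor the characteristic polynomial to read off the algebraic multiplicities:
  χ_A(x) = (x + 5)^3

Step 2 — compute geometric multiplicities via the rank-nullity identity g(λ) = n − rank(A − λI):
  rank(A − (-5)·I) = 2, so dim ker(A − (-5)·I) = n − 2 = 1

Summary:
  λ = -5: algebraic multiplicity = 3, geometric multiplicity = 1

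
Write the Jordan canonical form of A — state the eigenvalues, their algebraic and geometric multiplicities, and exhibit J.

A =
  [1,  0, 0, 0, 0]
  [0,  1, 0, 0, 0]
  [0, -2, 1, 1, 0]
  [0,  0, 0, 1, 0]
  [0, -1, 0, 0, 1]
J_2(1) ⊕ J_2(1) ⊕ J_1(1)

The characteristic polynomial is
  det(x·I − A) = x^5 - 5*x^4 + 10*x^3 - 10*x^2 + 5*x - 1 = (x - 1)^5

Eigenvalues and multiplicities (the geometric multiplicity of λ is n − rank(A − λI), which equals the number of Jordan blocks for λ):
  λ = 1: algebraic multiplicity = 5, geometric multiplicity = 3

Determining the block sizes for each eigenvalue:
  λ = 1: with am = 5 and gm = 3, the partition is not yet determined (e.g. several partitions of 5 into 3 parts exist). Let N = A − (1)·I. Computing rank(N^1) = 2, rank(N^2) = 0; the number of blocks of size ≥ j is rank(N^{j−1}) − rank(N^j), giving [3, 2]. So we have 2 block(s) of size 2, 1 block(s) of size 1 → block sizes [2, 2, 1]

Assembling the blocks gives a Jordan form
J =
  [1, 1, 0, 0, 0]
  [0, 1, 0, 0, 0]
  [0, 0, 1, 1, 0]
  [0, 0, 0, 1, 0]
  [0, 0, 0, 0, 1]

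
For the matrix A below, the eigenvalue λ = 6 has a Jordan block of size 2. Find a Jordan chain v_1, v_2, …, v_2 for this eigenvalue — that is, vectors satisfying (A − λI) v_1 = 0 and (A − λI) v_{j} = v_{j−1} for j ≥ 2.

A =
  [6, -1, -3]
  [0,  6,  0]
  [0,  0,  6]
A Jordan chain for λ = 6 of length 2:
v_1 = (-1, 0, 0)ᵀ
v_2 = (0, 1, 0)ᵀ

Let N = A − (6)·I. We want v_2 with N^2 v_2 = 0 but N^1 v_2 ≠ 0; then v_{j-1} := N · v_j for j = 2, …, 2.

Pick v_2 = (0, 1, 0)ᵀ.
Then v_1 = N · v_2 = (-1, 0, 0)ᵀ.

Sanity check: (A − (6)·I) v_1 = (0, 0, 0)ᵀ = 0. ✓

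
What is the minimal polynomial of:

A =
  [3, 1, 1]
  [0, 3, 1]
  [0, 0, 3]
x^3 - 9*x^2 + 27*x - 27

The characteristic polynomial is χ_A(x) = (x - 3)^3, so the eigenvalues are known. The minimal polynomial is
  m_A(x) = Π_λ (x − λ)^{k_λ}
where k_λ is the size of the *largest* Jordan block for λ (equivalently, the smallest k with (A − λI)^k v = 0 for every generalised eigenvector v of λ).

  λ = 3: largest Jordan block has size 3, contributing (x − 3)^3

So m_A(x) = (x - 3)^3 = x^3 - 9*x^2 + 27*x - 27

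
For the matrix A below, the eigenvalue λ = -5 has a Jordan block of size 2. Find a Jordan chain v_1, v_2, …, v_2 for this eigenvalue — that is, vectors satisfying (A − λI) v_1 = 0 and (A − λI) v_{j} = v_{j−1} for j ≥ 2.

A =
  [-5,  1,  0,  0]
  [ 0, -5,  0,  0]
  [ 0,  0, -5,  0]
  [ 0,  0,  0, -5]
A Jordan chain for λ = -5 of length 2:
v_1 = (1, 0, 0, 0)ᵀ
v_2 = (0, 1, 0, 0)ᵀ

Let N = A − (-5)·I. We want v_2 with N^2 v_2 = 0 but N^1 v_2 ≠ 0; then v_{j-1} := N · v_j for j = 2, …, 2.

Pick v_2 = (0, 1, 0, 0)ᵀ.
Then v_1 = N · v_2 = (1, 0, 0, 0)ᵀ.

Sanity check: (A − (-5)·I) v_1 = (0, 0, 0, 0)ᵀ = 0. ✓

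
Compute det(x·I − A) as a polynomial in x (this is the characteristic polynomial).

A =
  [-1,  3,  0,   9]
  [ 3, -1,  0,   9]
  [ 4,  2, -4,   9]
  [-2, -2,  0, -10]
x^4 + 16*x^3 + 96*x^2 + 256*x + 256

Expanding det(x·I − A) (e.g. by cofactor expansion or by noting that A is similar to its Jordan form J, which has the same characteristic polynomial as A) gives
  χ_A(x) = x^4 + 16*x^3 + 96*x^2 + 256*x + 256
which factors as (x + 4)^4. The eigenvalues (with algebraic multiplicities) are λ = -4 with multiplicity 4.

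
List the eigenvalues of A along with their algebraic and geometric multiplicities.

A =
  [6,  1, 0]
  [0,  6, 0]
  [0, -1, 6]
λ = 6: alg = 3, geom = 2

Step 1 — factor the characteristic polynomial to read off the algebraic multiplicities:
  χ_A(x) = (x - 6)^3

Step 2 — compute geometric multiplicities via the rank-nullity identity g(λ) = n − rank(A − λI):
  rank(A − (6)·I) = 1, so dim ker(A − (6)·I) = n − 1 = 2

Summary:
  λ = 6: algebraic multiplicity = 3, geometric multiplicity = 2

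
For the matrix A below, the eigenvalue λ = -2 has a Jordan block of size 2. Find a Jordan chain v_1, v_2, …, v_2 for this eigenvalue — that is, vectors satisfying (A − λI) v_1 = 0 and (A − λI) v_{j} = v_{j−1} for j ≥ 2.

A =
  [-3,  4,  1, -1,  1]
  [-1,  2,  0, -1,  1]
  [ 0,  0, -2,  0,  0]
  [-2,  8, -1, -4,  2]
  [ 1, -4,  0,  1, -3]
A Jordan chain for λ = -2 of length 2:
v_1 = (-1, -1, 0, -2, 1)ᵀ
v_2 = (1, 0, 0, 0, 0)ᵀ

Let N = A − (-2)·I. We want v_2 with N^2 v_2 = 0 but N^1 v_2 ≠ 0; then v_{j-1} := N · v_j for j = 2, …, 2.

Pick v_2 = (1, 0, 0, 0, 0)ᵀ.
Then v_1 = N · v_2 = (-1, -1, 0, -2, 1)ᵀ.

Sanity check: (A − (-2)·I) v_1 = (0, 0, 0, 0, 0)ᵀ = 0. ✓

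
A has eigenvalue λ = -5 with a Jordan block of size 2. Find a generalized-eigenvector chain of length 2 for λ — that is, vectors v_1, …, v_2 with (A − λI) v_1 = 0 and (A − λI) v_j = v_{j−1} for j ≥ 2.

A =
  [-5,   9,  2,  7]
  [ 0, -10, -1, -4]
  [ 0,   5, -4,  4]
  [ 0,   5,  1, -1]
A Jordan chain for λ = -5 of length 2:
v_1 = (9, -5, 5, 5)ᵀ
v_2 = (0, 1, 0, 0)ᵀ

Let N = A − (-5)·I. We want v_2 with N^2 v_2 = 0 but N^1 v_2 ≠ 0; then v_{j-1} := N · v_j for j = 2, …, 2.

Pick v_2 = (0, 1, 0, 0)ᵀ.
Then v_1 = N · v_2 = (9, -5, 5, 5)ᵀ.

Sanity check: (A − (-5)·I) v_1 = (0, 0, 0, 0)ᵀ = 0. ✓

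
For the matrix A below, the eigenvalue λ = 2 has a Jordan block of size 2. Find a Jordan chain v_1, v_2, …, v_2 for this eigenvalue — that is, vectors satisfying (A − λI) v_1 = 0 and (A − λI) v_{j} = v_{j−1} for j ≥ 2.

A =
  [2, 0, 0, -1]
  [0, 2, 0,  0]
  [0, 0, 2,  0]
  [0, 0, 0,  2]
A Jordan chain for λ = 2 of length 2:
v_1 = (-1, 0, 0, 0)ᵀ
v_2 = (0, 0, 0, 1)ᵀ

Let N = A − (2)·I. We want v_2 with N^2 v_2 = 0 but N^1 v_2 ≠ 0; then v_{j-1} := N · v_j for j = 2, …, 2.

Pick v_2 = (0, 0, 0, 1)ᵀ.
Then v_1 = N · v_2 = (-1, 0, 0, 0)ᵀ.

Sanity check: (A − (2)·I) v_1 = (0, 0, 0, 0)ᵀ = 0. ✓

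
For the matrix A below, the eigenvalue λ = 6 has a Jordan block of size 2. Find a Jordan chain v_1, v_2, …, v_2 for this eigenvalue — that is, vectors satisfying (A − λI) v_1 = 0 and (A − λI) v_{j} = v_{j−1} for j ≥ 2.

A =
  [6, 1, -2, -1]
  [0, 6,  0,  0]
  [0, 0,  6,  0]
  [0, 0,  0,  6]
A Jordan chain for λ = 6 of length 2:
v_1 = (1, 0, 0, 0)ᵀ
v_2 = (0, 1, 0, 0)ᵀ

Let N = A − (6)·I. We want v_2 with N^2 v_2 = 0 but N^1 v_2 ≠ 0; then v_{j-1} := N · v_j for j = 2, …, 2.

Pick v_2 = (0, 1, 0, 0)ᵀ.
Then v_1 = N · v_2 = (1, 0, 0, 0)ᵀ.

Sanity check: (A − (6)·I) v_1 = (0, 0, 0, 0)ᵀ = 0. ✓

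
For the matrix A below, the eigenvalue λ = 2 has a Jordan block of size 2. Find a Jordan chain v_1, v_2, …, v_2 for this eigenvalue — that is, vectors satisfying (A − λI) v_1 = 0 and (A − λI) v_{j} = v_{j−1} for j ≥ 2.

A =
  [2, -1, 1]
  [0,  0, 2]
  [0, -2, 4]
A Jordan chain for λ = 2 of length 2:
v_1 = (-1, -2, -2)ᵀ
v_2 = (0, 1, 0)ᵀ

Let N = A − (2)·I. We want v_2 with N^2 v_2 = 0 but N^1 v_2 ≠ 0; then v_{j-1} := N · v_j for j = 2, …, 2.

Pick v_2 = (0, 1, 0)ᵀ.
Then v_1 = N · v_2 = (-1, -2, -2)ᵀ.

Sanity check: (A − (2)·I) v_1 = (0, 0, 0)ᵀ = 0. ✓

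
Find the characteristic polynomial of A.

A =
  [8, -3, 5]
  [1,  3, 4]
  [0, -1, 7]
x^3 - 18*x^2 + 108*x - 216

Expanding det(x·I − A) (e.g. by cofactor expansion or by noting that A is similar to its Jordan form J, which has the same characteristic polynomial as A) gives
  χ_A(x) = x^3 - 18*x^2 + 108*x - 216
which factors as (x - 6)^3. The eigenvalues (with algebraic multiplicities) are λ = 6 with multiplicity 3.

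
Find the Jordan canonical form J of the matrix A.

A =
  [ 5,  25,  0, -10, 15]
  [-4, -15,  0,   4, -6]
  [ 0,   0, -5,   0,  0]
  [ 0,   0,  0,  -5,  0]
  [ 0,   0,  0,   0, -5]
J_2(-5) ⊕ J_1(-5) ⊕ J_1(-5) ⊕ J_1(-5)

The characteristic polynomial is
  det(x·I − A) = x^5 + 25*x^4 + 250*x^3 + 1250*x^2 + 3125*x + 3125 = (x + 5)^5

Eigenvalues and multiplicities (the geometric multiplicity of λ is n − rank(A − λI), which equals the number of Jordan blocks for λ):
  λ = -5: algebraic multiplicity = 5, geometric multiplicity = 4

Determining the block sizes for each eigenvalue:
  λ = -5: 4 blocks summing to 5 forces exactly one block of size 2 and the rest size 1 → block sizes [2, 1, 1, 1]

Assembling the blocks gives a Jordan form
J =
  [-5,  1,  0,  0,  0]
  [ 0, -5,  0,  0,  0]
  [ 0,  0, -5,  0,  0]
  [ 0,  0,  0, -5,  0]
  [ 0,  0,  0,  0, -5]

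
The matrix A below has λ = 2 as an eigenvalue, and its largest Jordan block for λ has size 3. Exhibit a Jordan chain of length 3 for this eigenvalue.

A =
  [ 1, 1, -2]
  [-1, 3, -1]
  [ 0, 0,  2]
A Jordan chain for λ = 2 of length 3:
v_1 = (1, 1, 0)ᵀ
v_2 = (-2, -1, 0)ᵀ
v_3 = (0, 0, 1)ᵀ

Let N = A − (2)·I. We want v_3 with N^3 v_3 = 0 but N^2 v_3 ≠ 0; then v_{j-1} := N · v_j for j = 3, …, 2.

Pick v_3 = (0, 0, 1)ᵀ.
Then v_2 = N · v_3 = (-2, -1, 0)ᵀ.
Then v_1 = N · v_2 = (1, 1, 0)ᵀ.

Sanity check: (A − (2)·I) v_1 = (0, 0, 0)ᵀ = 0. ✓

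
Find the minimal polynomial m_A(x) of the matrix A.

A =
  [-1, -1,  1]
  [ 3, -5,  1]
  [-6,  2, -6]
x^2 + 8*x + 16

The characteristic polynomial is χ_A(x) = (x + 4)^3, so the eigenvalues are known. The minimal polynomial is
  m_A(x) = Π_λ (x − λ)^{k_λ}
where k_λ is the size of the *largest* Jordan block for λ (equivalently, the smallest k with (A − λI)^k v = 0 for every generalised eigenvector v of λ).

  λ = -4: largest Jordan block has size 2, contributing (x + 4)^2

So m_A(x) = (x + 4)^2 = x^2 + 8*x + 16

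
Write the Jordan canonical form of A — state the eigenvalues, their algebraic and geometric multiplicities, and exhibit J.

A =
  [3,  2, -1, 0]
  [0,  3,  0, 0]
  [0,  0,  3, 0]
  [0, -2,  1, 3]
J_2(3) ⊕ J_1(3) ⊕ J_1(3)

The characteristic polynomial is
  det(x·I − A) = x^4 - 12*x^3 + 54*x^2 - 108*x + 81 = (x - 3)^4

Eigenvalues and multiplicities (the geometric multiplicity of λ is n − rank(A − λI), which equals the number of Jordan blocks for λ):
  λ = 3: algebraic multiplicity = 4, geometric multiplicity = 3

Determining the block sizes for each eigenvalue:
  λ = 3: 3 blocks summing to 4 forces exactly one block of size 2 and the rest size 1 → block sizes [2, 1, 1]

Assembling the blocks gives a Jordan form
J =
  [3, 1, 0, 0]
  [0, 3, 0, 0]
  [0, 0, 3, 0]
  [0, 0, 0, 3]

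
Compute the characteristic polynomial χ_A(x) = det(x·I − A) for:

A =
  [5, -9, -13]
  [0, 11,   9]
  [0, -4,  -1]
x^3 - 15*x^2 + 75*x - 125

Expanding det(x·I − A) (e.g. by cofactor expansion or by noting that A is similar to its Jordan form J, which has the same characteristic polynomial as A) gives
  χ_A(x) = x^3 - 15*x^2 + 75*x - 125
which factors as (x - 5)^3. The eigenvalues (with algebraic multiplicities) are λ = 5 with multiplicity 3.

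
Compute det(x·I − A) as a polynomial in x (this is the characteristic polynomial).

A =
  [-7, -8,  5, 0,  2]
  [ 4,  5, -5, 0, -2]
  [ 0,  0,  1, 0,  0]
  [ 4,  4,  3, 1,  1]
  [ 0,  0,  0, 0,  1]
x^5 - x^4 - 6*x^3 + 14*x^2 - 11*x + 3

Expanding det(x·I − A) (e.g. by cofactor expansion or by noting that A is similar to its Jordan form J, which has the same characteristic polynomial as A) gives
  χ_A(x) = x^5 - x^4 - 6*x^3 + 14*x^2 - 11*x + 3
which factors as (x - 1)^4*(x + 3). The eigenvalues (with algebraic multiplicities) are λ = -3 with multiplicity 1, λ = 1 with multiplicity 4.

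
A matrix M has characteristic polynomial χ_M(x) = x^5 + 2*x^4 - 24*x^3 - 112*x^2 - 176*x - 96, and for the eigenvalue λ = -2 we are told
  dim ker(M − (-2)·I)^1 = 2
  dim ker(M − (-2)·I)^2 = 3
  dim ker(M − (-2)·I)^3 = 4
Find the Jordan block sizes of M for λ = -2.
Block sizes for λ = -2: [3, 1]

From the dimensions of kernels of powers, the number of Jordan blocks of size at least j is d_j − d_{j−1} where d_j = dim ker(N^j) (with d_0 = 0). Computing the differences gives [2, 1, 1].
The number of blocks of size exactly k is (#blocks of size ≥ k) − (#blocks of size ≥ k + 1), so the partition is: 1 block(s) of size 1, 1 block(s) of size 3.
In nonincreasing order the block sizes are [3, 1].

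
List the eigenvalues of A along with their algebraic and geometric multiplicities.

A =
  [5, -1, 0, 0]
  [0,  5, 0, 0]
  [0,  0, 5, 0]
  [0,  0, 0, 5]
λ = 5: alg = 4, geom = 3

Step 1 — factor the characteristic polynomial to read off the algebraic multiplicities:
  χ_A(x) = (x - 5)^4

Step 2 — compute geometric multiplicities via the rank-nullity identity g(λ) = n − rank(A − λI):
  rank(A − (5)·I) = 1, so dim ker(A − (5)·I) = n − 1 = 3

Summary:
  λ = 5: algebraic multiplicity = 4, geometric multiplicity = 3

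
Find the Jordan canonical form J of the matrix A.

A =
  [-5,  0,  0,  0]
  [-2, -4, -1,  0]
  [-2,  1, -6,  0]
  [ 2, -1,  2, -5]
J_3(-5) ⊕ J_1(-5)

The characteristic polynomial is
  det(x·I − A) = x^4 + 20*x^3 + 150*x^2 + 500*x + 625 = (x + 5)^4

Eigenvalues and multiplicities (the geometric multiplicity of λ is n − rank(A − λI), which equals the number of Jordan blocks for λ):
  λ = -5: algebraic multiplicity = 4, geometric multiplicity = 2

Determining the block sizes for each eigenvalue:
  λ = -5: with am = 4 and gm = 2, the partition is not yet determined (e.g. several partitions of 4 into 2 parts exist). Let N = A − (-5)·I. Computing rank(N^1) = 2, rank(N^2) = 1, rank(N^3) = 0; the number of blocks of size ≥ j is rank(N^{j−1}) − rank(N^j), giving [2, 1, 1]. So we have 1 block(s) of size 3, 1 block(s) of size 1 → block sizes [3, 1]

Assembling the blocks gives a Jordan form
J =
  [-5,  1,  0,  0]
  [ 0, -5,  1,  0]
  [ 0,  0, -5,  0]
  [ 0,  0,  0, -5]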